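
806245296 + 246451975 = 1052697271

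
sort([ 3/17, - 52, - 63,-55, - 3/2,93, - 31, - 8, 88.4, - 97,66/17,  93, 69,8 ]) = [ - 97, - 63, - 55, - 52, - 31, - 8, - 3/2,3/17, 66/17, 8,69,88.4,93,93]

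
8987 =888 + 8099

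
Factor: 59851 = 11^1 * 5441^1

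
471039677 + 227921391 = 698961068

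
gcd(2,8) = 2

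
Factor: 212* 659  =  139708 = 2^2 *53^1 * 659^1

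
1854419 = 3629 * 511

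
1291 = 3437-2146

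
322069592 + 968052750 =1290122342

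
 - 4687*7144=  - 33483928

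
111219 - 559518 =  - 448299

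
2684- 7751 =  - 5067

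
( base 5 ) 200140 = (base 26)983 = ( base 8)14227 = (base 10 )6295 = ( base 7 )24232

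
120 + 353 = 473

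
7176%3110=956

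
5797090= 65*89186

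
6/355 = 6/355 =0.02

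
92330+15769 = 108099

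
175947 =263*669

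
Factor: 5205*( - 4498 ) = - 2^1*3^1*5^1 * 13^1*173^1*347^1=- 23412090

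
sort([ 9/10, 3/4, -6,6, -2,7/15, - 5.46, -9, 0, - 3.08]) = [ - 9,-6, - 5.46, - 3.08, - 2, 0, 7/15, 3/4, 9/10, 6 ] 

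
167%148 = 19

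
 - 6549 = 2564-9113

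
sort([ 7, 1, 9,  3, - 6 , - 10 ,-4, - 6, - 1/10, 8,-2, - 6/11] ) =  [ - 10, - 6, -6, - 4, - 2, - 6/11 , - 1/10, 1,3,7, 8,9 ]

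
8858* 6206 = 54972748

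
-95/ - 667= 95/667 = 0.14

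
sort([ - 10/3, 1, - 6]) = [ - 6, - 10/3, 1] 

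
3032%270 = 62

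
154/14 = 11 = 11.00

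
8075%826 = 641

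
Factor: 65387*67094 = 2^1*7^1*9341^1*33547^1=4387075378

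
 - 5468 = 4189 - 9657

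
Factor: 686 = 2^1*7^3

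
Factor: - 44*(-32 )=2^7*11^1 = 1408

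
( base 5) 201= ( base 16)33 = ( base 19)2D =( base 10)51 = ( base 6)123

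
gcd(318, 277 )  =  1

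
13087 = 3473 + 9614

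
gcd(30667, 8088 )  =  337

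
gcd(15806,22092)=14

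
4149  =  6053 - 1904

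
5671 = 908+4763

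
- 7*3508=-24556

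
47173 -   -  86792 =133965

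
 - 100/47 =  - 100/47 = -  2.13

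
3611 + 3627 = 7238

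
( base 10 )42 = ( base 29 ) 1d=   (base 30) 1C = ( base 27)1F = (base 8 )52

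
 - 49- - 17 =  - 32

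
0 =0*370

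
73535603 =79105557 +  -5569954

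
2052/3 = 684 = 684.00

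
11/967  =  11/967 = 0.01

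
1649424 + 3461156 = 5110580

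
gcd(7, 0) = 7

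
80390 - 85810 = - 5420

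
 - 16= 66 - 82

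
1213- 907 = 306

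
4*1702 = 6808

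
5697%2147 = 1403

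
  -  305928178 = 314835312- 620763490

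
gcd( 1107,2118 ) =3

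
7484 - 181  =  7303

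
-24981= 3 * ( - 8327)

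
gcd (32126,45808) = 2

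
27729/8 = 27729/8 = 3466.12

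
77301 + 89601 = 166902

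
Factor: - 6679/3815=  - 5^( -1) *7^( - 1 ) * 109^ ( - 1)*6679^1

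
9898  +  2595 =12493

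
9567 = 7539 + 2028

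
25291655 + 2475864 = 27767519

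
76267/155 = 76267/155 = 492.05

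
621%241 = 139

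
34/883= 34/883 = 0.04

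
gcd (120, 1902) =6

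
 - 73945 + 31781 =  - 42164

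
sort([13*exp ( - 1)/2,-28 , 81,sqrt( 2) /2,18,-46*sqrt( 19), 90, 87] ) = [ - 46 * sqrt( 19), - 28, sqrt(2)/2 , 13 * exp( -1 ) /2,18 , 81,87,90]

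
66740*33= 2202420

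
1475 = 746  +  729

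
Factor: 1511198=2^1* 13^2*17^1*263^1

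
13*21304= 276952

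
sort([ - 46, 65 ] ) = [-46,65] 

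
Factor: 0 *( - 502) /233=0 =0^1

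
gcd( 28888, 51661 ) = 1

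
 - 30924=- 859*36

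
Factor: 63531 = 3^3*13^1*181^1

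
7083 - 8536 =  - 1453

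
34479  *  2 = 68958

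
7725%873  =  741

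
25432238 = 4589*5542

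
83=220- 137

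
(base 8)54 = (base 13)35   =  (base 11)40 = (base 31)1D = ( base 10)44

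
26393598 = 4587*5754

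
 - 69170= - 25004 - 44166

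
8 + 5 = 13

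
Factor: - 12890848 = -2^5*29^2*479^1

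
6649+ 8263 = 14912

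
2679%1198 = 283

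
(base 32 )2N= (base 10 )87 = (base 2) 1010111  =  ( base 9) 106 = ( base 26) 39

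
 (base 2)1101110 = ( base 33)3b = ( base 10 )110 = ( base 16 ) 6E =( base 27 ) 42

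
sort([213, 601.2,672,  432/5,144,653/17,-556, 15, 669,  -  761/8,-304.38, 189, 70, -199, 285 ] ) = [-556,-304.38,-199 , - 761/8 , 15,653/17, 70,  432/5 , 144, 189, 213,285, 601.2, 669, 672]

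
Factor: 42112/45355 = 2^7*5^( - 1 )*7^1*193^( - 1)  =  896/965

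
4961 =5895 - 934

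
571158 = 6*95193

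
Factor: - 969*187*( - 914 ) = 165619542 = 2^1*3^1*11^1*17^2 *19^1*457^1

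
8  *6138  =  49104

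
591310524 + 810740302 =1402050826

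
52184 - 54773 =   -  2589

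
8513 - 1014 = 7499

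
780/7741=780/7741 = 0.10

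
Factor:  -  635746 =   -  2^1*41^1 *7753^1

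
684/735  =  228/245 = 0.93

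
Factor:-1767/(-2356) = 3/4 = 2^( - 2)*3^1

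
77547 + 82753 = 160300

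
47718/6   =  7953 = 7953.00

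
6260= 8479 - 2219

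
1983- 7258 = - 5275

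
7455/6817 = 7455/6817 = 1.09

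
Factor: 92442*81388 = 2^3*3^1*7^1*31^1 * 71^1 * 20347^1 = 7523669496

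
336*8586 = 2884896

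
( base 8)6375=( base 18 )A4D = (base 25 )580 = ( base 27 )4f4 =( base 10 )3325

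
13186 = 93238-80052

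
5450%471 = 269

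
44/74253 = 44/74253  =  0.00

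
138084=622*222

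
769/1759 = 769/1759=0.44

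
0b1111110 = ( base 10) 126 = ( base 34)3O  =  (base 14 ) 90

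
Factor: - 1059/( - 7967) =3^1*31^( - 1)*257^(- 1)*353^1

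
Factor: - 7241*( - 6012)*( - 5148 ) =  - 2^4*3^4  *  11^1 * 13^2 *167^1 * 557^1 = - 224107328016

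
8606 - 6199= 2407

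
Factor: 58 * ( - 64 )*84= - 311808 =- 2^9*3^1*7^1*29^1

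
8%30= 8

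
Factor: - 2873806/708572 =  - 1436903/354286  =  - 2^ (  -  1)*13^1*47^(-1 )  *  107^1*1033^1 * 3769^( - 1)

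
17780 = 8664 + 9116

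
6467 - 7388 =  - 921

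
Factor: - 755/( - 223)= 5^1*151^1*223^(  -  1)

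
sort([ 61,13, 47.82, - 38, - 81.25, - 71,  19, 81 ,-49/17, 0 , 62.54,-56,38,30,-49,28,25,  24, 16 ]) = [ - 81.25 , - 71,-56,-49,-38,  -  49/17,0,13,16,19,24,  25,28, 30,38,47.82 , 61,62.54,81 ]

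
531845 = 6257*85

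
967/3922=967/3922 = 0.25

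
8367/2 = 4183 + 1/2 = 4183.50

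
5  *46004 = 230020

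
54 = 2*27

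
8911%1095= 151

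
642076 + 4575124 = 5217200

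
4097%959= 261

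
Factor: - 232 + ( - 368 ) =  - 2^3*3^1*5^2 = - 600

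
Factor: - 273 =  - 3^1*7^1*13^1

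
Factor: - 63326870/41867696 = - 2^(- 3 )*5^1*13^(-1 )*17^1*201287^(  -  1)*372511^1 =- 31663435/20933848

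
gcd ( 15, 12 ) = 3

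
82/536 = 41/268= 0.15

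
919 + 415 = 1334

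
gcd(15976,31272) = 8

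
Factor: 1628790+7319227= 13^1*688309^1 =8948017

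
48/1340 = 12/335 = 0.04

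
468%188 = 92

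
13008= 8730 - -4278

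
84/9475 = 84/9475 = 0.01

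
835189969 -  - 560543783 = 1395733752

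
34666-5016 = 29650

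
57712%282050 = 57712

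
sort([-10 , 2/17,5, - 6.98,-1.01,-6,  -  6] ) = [ - 10, - 6.98, -6,-6, - 1.01,2/17,5] 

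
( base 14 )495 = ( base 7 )2445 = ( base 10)915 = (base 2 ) 1110010011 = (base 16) 393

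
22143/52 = 22143/52 =425.83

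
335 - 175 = 160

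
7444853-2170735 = 5274118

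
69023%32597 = 3829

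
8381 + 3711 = 12092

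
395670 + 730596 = 1126266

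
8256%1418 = 1166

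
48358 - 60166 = - 11808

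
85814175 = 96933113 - 11118938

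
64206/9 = 7134 = 7134.00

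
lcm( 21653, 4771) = 281489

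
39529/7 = 5647 = 5647.00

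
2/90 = 1/45 = 0.02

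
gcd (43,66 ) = 1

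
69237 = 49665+19572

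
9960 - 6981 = 2979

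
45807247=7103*6449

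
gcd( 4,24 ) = 4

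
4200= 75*56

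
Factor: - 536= - 2^3*67^1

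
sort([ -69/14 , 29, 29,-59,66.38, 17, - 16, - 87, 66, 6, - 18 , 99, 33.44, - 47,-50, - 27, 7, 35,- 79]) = [- 87, - 79,-59 , - 50, - 47 , - 27,-18,  -  16, - 69/14 , 6,7 , 17 , 29,29,33.44,35,66, 66.38,99 ]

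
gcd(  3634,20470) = 46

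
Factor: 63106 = 2^1*139^1*227^1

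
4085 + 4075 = 8160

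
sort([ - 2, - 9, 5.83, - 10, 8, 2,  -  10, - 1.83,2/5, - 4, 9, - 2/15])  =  [ - 10, - 10,  -  9, - 4, - 2, - 1.83,-2/15, 2/5,2, 5.83, 8,9] 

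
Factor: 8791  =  59^1 * 149^1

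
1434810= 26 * 55185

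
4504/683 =6 + 406/683= 6.59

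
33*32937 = 1086921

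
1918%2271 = 1918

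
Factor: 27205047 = 3^2*1447^1*2089^1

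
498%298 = 200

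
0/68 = 0 = 0.00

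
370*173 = 64010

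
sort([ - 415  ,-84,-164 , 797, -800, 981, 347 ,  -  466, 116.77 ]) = [ - 800, - 466,-415,-164  , - 84,116.77,347, 797,981]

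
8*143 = 1144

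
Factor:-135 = -3^3*5^1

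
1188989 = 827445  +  361544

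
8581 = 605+7976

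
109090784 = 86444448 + 22646336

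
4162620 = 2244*1855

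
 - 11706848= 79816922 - 91523770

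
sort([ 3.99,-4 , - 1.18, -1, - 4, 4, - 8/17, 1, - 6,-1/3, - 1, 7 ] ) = [ - 6, - 4, - 4, - 1.18, - 1,- 1,  -  8/17, - 1/3 , 1,3.99 , 4 , 7 ]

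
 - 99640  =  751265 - 850905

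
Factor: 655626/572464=2^ ( - 3 )*3^1*37^(-1 ) * 113^1 = 339/296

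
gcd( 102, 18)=6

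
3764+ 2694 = 6458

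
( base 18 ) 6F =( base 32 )3r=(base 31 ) 3u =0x7b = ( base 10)123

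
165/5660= 33/1132 = 0.03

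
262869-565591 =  - 302722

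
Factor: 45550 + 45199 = 90749^1 = 90749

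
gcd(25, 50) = 25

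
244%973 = 244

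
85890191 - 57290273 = 28599918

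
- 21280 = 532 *( - 40)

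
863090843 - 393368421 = 469722422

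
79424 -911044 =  - 831620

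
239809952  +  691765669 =931575621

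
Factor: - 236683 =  - 19^1  *12457^1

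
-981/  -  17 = 57 + 12/17 = 57.71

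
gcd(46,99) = 1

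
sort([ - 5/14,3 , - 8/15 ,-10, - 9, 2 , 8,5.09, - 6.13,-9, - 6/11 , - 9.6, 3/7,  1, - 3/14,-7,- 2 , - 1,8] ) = [ - 10,-9.6, - 9,-9, - 7 , - 6.13, - 2, - 1, - 6/11, - 8/15, -5/14, - 3/14,3/7, 1,  2, 3 , 5.09,8, 8 ]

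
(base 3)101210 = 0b100100011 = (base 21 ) di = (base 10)291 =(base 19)f6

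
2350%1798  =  552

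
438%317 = 121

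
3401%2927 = 474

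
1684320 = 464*3630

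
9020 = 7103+1917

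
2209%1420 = 789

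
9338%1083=674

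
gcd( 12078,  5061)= 3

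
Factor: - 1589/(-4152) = 2^(-3)*3^( - 1 )*7^1*173^( -1)*227^1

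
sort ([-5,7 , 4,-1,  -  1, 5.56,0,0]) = [-5 ,-1, - 1,0, 0,4,5.56, 7]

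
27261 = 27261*1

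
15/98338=15/98338 = 0.00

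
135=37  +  98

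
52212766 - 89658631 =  - 37445865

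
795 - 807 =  - 12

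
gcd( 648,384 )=24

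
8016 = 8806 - 790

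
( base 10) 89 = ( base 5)324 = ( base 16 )59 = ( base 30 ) 2T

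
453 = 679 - 226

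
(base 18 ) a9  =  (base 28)6L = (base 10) 189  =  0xbd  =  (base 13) 117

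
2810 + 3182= 5992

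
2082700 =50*41654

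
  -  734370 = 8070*( - 91)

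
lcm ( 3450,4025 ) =24150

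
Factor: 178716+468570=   647286 = 2^1*3^1 *107881^1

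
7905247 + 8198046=16103293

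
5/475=1/95 = 0.01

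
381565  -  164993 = 216572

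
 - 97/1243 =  - 1 + 1146/1243 = -0.08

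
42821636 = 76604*559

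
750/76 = 375/38 = 9.87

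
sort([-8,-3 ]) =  [ - 8, - 3] 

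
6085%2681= 723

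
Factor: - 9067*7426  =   - 2^1 * 47^1*79^1 * 9067^1 = - 67331542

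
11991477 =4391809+7599668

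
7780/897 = 8 + 604/897=8.67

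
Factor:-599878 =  - 2^1*307^1*977^1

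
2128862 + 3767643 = 5896505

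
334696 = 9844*34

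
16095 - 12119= 3976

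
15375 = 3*5125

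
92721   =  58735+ 33986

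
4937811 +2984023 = 7921834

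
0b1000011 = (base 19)3A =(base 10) 67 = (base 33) 21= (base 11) 61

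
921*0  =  0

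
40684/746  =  54+ 200/373  =  54.54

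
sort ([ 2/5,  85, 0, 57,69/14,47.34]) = [0,2/5, 69/14, 47.34,57,85 ]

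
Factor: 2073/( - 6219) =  - 1/3 = - 3^( - 1)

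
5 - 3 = 2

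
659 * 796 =524564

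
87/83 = 87/83 = 1.05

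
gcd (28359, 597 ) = 3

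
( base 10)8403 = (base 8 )20323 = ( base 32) 86j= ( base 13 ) 3a95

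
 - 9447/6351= - 2 + 1085/2117 = - 1.49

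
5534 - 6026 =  -492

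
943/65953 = 943/65953 = 0.01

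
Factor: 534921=3^1 * 178307^1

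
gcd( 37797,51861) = 879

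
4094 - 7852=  - 3758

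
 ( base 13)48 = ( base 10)60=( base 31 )1t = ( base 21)2i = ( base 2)111100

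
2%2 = 0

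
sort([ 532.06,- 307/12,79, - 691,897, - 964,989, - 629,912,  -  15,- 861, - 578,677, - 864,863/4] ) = [ - 964,-864,-861, - 691, - 629,  -  578, - 307/12, - 15, 79,863/4,532.06, 677,897, 912, 989]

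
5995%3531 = 2464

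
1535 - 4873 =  - 3338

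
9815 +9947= 19762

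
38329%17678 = 2973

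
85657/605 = 7787/55=141.58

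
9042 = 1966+7076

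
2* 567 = 1134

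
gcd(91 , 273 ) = 91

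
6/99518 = 3/49759 = 0.00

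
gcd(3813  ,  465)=93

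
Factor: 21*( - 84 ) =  - 2^2*3^2 * 7^2 =- 1764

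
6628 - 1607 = 5021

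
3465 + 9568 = 13033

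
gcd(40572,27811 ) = 7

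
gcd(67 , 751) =1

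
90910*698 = 63455180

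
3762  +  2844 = 6606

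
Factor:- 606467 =  -  37^2*443^1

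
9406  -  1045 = 8361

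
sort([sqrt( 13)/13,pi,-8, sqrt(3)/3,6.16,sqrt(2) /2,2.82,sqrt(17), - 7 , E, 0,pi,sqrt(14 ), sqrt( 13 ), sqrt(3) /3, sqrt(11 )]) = [-8,  -  7, 0,sqrt( 13) /13,sqrt(3 ) /3,sqrt(3) /3,sqrt( 2) /2,E, 2.82,  pi,pi,sqrt(11), sqrt(13),  sqrt (14), sqrt( 17 ),6.16] 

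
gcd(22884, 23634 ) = 6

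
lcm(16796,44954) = 1528436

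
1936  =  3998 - 2062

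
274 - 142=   132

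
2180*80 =174400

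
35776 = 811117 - 775341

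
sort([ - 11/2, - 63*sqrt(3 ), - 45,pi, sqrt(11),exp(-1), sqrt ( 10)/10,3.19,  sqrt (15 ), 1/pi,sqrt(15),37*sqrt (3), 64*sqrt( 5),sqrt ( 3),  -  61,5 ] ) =[  -  63*sqrt( 3 ),-61, - 45,-11/2,sqrt(10) /10,1/pi, exp(-1),sqrt(3 ),pi, 3.19, sqrt( 11),sqrt ( 15 ),  sqrt(15),5, 37*sqrt( 3 ),  64*sqrt(5)] 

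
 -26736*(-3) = 80208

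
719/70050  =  719/70050 = 0.01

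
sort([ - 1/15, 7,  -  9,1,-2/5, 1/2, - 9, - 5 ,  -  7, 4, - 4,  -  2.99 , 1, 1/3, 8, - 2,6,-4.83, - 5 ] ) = [- 9, - 9, - 7, - 5, - 5, - 4.83, - 4, - 2.99, - 2,- 2/5, - 1/15,1/3, 1/2,1 , 1, 4, 6,7, 8] 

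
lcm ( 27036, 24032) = 216288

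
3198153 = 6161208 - 2963055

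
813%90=3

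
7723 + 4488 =12211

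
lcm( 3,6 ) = 6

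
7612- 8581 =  - 969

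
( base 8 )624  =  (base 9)488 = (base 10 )404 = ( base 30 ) DE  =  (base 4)12110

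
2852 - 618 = 2234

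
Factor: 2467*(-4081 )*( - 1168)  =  11759221936=2^4*7^1*  11^1*53^1*73^1*2467^1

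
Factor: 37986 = 2^1*3^1 *13^1*487^1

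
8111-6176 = 1935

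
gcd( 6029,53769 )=1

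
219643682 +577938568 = 797582250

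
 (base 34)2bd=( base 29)362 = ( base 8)5213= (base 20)6ej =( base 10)2699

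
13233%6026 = 1181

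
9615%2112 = 1167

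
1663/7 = 1663/7  =  237.57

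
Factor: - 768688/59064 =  - 2^1*3^( - 1 )*23^( - 1)*449^1 = - 898/69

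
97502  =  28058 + 69444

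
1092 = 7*156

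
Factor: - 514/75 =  - 2^1*3^ ( - 1 )*5^ ( - 2 )*257^1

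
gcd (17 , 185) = 1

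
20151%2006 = 91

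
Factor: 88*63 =2^3*3^2  *  7^1*11^1 = 5544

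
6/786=1/131=0.01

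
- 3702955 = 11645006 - 15347961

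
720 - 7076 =-6356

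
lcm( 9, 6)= 18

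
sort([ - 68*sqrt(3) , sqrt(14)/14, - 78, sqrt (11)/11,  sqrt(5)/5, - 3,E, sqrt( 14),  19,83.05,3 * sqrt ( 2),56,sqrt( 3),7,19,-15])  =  [ - 68*sqrt( 3), - 78,-15, - 3, sqrt( 14 )/14,  sqrt(11 )/11, sqrt (5 ) /5,sqrt(3),E,sqrt(14),3*sqrt (2 ), 7,19,19,56 , 83.05 ]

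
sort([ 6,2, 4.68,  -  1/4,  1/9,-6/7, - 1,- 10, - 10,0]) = [ - 10, - 10,-1,-6/7,-1/4,0,1/9,2, 4.68,6]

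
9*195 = 1755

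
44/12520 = 11/3130 = 0.00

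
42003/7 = 6000 + 3/7 = 6000.43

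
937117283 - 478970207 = 458147076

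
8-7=1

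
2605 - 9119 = -6514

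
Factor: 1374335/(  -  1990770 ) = - 274867/398154  =  - 2^( - 1)*3^( - 1 )*66359^(  -  1)*274867^1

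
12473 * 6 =74838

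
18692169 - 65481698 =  - 46789529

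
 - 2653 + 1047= - 1606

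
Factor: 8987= 11^1* 19^1*43^1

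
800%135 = 125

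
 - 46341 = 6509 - 52850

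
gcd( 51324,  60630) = 282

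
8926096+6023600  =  14949696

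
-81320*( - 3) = 243960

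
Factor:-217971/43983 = -3^1*13^1*23^1*181^( - 1 )=- 897/181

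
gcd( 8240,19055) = 515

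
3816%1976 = 1840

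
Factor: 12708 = 2^2 * 3^2*353^1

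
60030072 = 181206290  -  121176218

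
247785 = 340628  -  92843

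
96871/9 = 96871/9 = 10763.44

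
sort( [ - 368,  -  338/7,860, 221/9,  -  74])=[  -  368, -74 ,  -  338/7,221/9, 860 ] 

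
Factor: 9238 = 2^1*31^1*149^1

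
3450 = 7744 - 4294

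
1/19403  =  1/19403  =  0.00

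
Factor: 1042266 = 2^1*3^1*271^1*641^1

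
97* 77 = 7469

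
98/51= 1 + 47/51 = 1.92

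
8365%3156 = 2053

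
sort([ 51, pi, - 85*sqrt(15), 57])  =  [ - 85* sqrt( 15 ), pi, 51,57] 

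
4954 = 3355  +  1599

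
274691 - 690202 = - 415511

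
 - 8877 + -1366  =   - 10243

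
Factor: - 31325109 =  - 3^1*1429^1*7307^1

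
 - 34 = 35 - 69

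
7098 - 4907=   2191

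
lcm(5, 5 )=5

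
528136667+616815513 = 1144952180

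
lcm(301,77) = 3311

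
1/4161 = 1/4161 = 0.00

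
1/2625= 1/2625 = 0.00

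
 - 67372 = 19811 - 87183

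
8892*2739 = 24355188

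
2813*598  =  1682174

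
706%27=4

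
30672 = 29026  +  1646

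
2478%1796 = 682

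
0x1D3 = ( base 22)l5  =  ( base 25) IH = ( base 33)E5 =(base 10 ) 467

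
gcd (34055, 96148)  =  1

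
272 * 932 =253504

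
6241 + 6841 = 13082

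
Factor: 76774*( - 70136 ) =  - 5384621264 = -2^4*11^1*23^1*797^1 *1669^1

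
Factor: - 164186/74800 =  - 2^( - 3 )*5^( - 2 ) * 439^1 = - 439/200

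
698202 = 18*38789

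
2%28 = 2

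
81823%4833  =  4495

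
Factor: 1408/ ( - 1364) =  - 32/31 =- 2^5*31^( - 1)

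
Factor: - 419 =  - 419^1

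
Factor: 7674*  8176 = 62742624 = 2^5*3^1*7^1*73^1*1279^1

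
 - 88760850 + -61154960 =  -149915810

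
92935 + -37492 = 55443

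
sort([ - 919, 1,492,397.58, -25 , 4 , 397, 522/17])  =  [-919,- 25,1, 4,522/17,397 , 397.58,492 ] 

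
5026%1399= 829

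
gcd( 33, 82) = 1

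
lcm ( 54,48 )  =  432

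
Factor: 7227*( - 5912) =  - 42726024 = -  2^3*3^2*11^1 * 73^1*739^1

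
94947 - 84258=10689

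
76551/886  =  76551/886=86.40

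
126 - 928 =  - 802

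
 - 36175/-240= 150 + 35/48 =150.73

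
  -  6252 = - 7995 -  - 1743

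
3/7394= 3/7394 = 0.00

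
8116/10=811  +  3/5 =811.60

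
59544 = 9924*6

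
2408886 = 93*25902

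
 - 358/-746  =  179/373 = 0.48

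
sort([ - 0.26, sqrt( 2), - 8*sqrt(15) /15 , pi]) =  [ - 8*sqrt(15)/15, - 0.26,sqrt(2 ), pi]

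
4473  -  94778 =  - 90305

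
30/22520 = 3/2252=0.00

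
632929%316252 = 425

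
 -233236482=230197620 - 463434102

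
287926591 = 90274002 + 197652589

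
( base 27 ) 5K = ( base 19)83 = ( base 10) 155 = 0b10011011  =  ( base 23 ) 6h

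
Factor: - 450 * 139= - 62550  =  - 2^1*3^2*5^2*139^1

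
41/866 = 41/866 = 0.05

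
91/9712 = 91/9712 = 0.01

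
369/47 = 7+40/47 = 7.85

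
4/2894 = 2/1447 = 0.00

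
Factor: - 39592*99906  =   - 3955478352 = - 2^4*3^1*7^2*101^1 * 16651^1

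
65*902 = 58630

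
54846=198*277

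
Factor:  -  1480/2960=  - 1/2= - 2^( -1)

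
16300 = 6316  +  9984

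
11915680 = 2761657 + 9154023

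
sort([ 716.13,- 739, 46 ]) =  [ - 739,46,716.13]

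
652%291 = 70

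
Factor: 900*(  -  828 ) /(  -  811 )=2^4*3^4*5^2*23^1*811^( - 1) = 745200/811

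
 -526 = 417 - 943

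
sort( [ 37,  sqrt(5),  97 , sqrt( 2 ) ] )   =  [ sqrt(2 ), sqrt(5),37,97]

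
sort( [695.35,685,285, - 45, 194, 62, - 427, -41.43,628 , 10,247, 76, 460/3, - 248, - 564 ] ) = [-564, - 427,-248 , - 45, - 41.43, 10, 62, 76,  460/3, 194, 247, 285, 628,  685, 695.35]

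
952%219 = 76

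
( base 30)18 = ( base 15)28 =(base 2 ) 100110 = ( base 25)1D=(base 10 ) 38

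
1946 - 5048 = -3102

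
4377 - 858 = 3519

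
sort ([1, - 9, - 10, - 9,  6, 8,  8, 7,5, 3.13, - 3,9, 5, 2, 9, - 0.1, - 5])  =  [ - 10, - 9, - 9, - 5, - 3, - 0.1,1, 2 , 3.13,5, 5 , 6, 7,  8,  8, 9,9]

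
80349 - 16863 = 63486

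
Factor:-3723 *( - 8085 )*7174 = 2^1 * 3^2*5^1*7^2*11^1*17^2*73^1 *211^1= 215940664170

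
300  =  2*150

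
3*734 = 2202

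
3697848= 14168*261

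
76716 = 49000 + 27716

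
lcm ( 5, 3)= 15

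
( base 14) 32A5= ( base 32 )8i1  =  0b10001001000001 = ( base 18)1913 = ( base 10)8769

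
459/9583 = 459/9583=0.05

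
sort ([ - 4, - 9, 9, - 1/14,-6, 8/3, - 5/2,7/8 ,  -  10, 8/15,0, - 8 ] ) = [ - 10, - 9, - 8, - 6, - 4 , - 5/2, - 1/14, 0 , 8/15  ,  7/8, 8/3,  9 ]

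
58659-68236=-9577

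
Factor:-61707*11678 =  - 720614346  =  - 2^1 * 3^1*67^1*307^1 * 5839^1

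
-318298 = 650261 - 968559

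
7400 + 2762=10162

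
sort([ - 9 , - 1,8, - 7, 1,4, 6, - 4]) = [ - 9,-7,- 4 ,-1,1, 4,6,8 ]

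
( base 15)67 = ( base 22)49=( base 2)1100001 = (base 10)97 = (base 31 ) 34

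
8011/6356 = 1 + 1655/6356 = 1.26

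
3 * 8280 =24840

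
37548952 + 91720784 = 129269736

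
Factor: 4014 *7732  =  31036248 = 2^3*3^2*223^1  *1933^1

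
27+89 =116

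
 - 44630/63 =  - 44630/63 = - 708.41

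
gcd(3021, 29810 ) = 1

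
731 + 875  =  1606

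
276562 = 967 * 286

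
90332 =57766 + 32566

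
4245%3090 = 1155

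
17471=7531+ 9940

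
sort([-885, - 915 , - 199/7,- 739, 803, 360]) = [ - 915 , - 885,-739, - 199/7, 360, 803 ] 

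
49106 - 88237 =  - 39131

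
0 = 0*( - 9401 )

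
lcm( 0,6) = 0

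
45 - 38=7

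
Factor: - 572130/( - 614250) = 163/175 =5^( - 2)*7^( - 1)*163^1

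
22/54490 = 11/27245 = 0.00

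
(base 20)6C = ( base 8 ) 204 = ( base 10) 132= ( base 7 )246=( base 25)57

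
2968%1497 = 1471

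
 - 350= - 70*5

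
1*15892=15892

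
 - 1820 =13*( - 140)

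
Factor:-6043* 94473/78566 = - 2^ ( - 1)*3^3 * 163^(-1 )*241^(-1 )*3499^1*6043^1 = -570900339/78566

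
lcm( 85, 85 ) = 85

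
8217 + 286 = 8503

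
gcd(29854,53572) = 118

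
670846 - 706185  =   - 35339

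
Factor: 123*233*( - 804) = - 2^2*3^2*41^1*67^1*233^1 = -23041836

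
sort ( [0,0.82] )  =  [0,0.82]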